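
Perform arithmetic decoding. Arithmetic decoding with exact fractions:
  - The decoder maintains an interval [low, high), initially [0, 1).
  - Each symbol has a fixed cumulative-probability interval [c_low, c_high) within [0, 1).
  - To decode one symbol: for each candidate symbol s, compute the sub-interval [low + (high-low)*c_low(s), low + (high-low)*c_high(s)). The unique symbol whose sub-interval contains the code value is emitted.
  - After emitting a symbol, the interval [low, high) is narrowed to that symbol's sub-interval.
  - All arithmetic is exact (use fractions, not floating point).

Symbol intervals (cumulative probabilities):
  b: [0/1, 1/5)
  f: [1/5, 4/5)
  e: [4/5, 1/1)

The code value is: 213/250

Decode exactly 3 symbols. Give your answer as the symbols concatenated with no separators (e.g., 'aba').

Answer: efb

Derivation:
Step 1: interval [0/1, 1/1), width = 1/1 - 0/1 = 1/1
  'b': [0/1 + 1/1*0/1, 0/1 + 1/1*1/5) = [0/1, 1/5)
  'f': [0/1 + 1/1*1/5, 0/1 + 1/1*4/5) = [1/5, 4/5)
  'e': [0/1 + 1/1*4/5, 0/1 + 1/1*1/1) = [4/5, 1/1) <- contains code 213/250
  emit 'e', narrow to [4/5, 1/1)
Step 2: interval [4/5, 1/1), width = 1/1 - 4/5 = 1/5
  'b': [4/5 + 1/5*0/1, 4/5 + 1/5*1/5) = [4/5, 21/25)
  'f': [4/5 + 1/5*1/5, 4/5 + 1/5*4/5) = [21/25, 24/25) <- contains code 213/250
  'e': [4/5 + 1/5*4/5, 4/5 + 1/5*1/1) = [24/25, 1/1)
  emit 'f', narrow to [21/25, 24/25)
Step 3: interval [21/25, 24/25), width = 24/25 - 21/25 = 3/25
  'b': [21/25 + 3/25*0/1, 21/25 + 3/25*1/5) = [21/25, 108/125) <- contains code 213/250
  'f': [21/25 + 3/25*1/5, 21/25 + 3/25*4/5) = [108/125, 117/125)
  'e': [21/25 + 3/25*4/5, 21/25 + 3/25*1/1) = [117/125, 24/25)
  emit 'b', narrow to [21/25, 108/125)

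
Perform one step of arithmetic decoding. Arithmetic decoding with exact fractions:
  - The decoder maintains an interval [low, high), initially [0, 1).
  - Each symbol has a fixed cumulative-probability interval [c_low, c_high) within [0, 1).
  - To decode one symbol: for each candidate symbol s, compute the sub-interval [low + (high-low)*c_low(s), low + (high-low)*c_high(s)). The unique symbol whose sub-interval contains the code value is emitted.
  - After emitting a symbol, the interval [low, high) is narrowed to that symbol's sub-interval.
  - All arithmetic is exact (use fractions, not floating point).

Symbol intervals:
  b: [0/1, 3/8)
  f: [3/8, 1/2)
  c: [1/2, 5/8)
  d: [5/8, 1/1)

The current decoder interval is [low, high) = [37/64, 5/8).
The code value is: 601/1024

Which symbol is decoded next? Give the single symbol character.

Answer: b

Derivation:
Interval width = high − low = 5/8 − 37/64 = 3/64
Scaled code = (code − low) / width = (601/1024 − 37/64) / 3/64 = 3/16
  b: [0/1, 3/8) ← scaled code falls here ✓
  f: [3/8, 1/2) 
  c: [1/2, 5/8) 
  d: [5/8, 1/1) 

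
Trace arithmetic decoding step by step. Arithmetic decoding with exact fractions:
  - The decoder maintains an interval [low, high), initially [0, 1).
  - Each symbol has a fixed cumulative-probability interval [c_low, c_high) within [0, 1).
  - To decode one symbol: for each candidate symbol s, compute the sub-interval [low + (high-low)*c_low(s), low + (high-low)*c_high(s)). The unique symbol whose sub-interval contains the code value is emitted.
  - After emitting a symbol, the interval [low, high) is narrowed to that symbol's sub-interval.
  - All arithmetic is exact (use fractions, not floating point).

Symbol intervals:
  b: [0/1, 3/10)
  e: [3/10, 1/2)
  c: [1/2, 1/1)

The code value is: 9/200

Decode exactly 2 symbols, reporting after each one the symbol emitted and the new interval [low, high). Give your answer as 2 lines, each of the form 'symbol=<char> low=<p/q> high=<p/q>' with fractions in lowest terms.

Step 1: interval [0/1, 1/1), width = 1/1 - 0/1 = 1/1
  'b': [0/1 + 1/1*0/1, 0/1 + 1/1*3/10) = [0/1, 3/10) <- contains code 9/200
  'e': [0/1 + 1/1*3/10, 0/1 + 1/1*1/2) = [3/10, 1/2)
  'c': [0/1 + 1/1*1/2, 0/1 + 1/1*1/1) = [1/2, 1/1)
  emit 'b', narrow to [0/1, 3/10)
Step 2: interval [0/1, 3/10), width = 3/10 - 0/1 = 3/10
  'b': [0/1 + 3/10*0/1, 0/1 + 3/10*3/10) = [0/1, 9/100) <- contains code 9/200
  'e': [0/1 + 3/10*3/10, 0/1 + 3/10*1/2) = [9/100, 3/20)
  'c': [0/1 + 3/10*1/2, 0/1 + 3/10*1/1) = [3/20, 3/10)
  emit 'b', narrow to [0/1, 9/100)

Answer: symbol=b low=0/1 high=3/10
symbol=b low=0/1 high=9/100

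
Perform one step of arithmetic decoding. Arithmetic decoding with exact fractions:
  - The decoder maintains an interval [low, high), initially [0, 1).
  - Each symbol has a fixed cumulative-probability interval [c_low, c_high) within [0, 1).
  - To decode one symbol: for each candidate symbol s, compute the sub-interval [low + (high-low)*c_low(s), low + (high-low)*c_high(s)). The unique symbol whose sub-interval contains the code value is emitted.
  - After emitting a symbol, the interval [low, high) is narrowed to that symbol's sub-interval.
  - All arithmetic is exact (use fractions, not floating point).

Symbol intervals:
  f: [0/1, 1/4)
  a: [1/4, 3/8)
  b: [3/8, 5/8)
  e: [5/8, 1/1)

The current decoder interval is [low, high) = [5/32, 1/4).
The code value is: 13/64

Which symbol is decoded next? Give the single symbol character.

Answer: b

Derivation:
Interval width = high − low = 1/4 − 5/32 = 3/32
Scaled code = (code − low) / width = (13/64 − 5/32) / 3/32 = 1/2
  f: [0/1, 1/4) 
  a: [1/4, 3/8) 
  b: [3/8, 5/8) ← scaled code falls here ✓
  e: [5/8, 1/1) 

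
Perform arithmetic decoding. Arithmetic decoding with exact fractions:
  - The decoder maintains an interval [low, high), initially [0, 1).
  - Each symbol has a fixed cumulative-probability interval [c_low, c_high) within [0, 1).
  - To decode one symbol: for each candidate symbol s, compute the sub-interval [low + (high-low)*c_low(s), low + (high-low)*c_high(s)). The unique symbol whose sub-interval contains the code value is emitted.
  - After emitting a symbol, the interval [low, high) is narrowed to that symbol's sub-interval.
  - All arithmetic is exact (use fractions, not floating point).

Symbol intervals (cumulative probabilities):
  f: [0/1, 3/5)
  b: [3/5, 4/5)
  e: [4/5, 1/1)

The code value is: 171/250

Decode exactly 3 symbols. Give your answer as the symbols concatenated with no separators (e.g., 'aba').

Step 1: interval [0/1, 1/1), width = 1/1 - 0/1 = 1/1
  'f': [0/1 + 1/1*0/1, 0/1 + 1/1*3/5) = [0/1, 3/5)
  'b': [0/1 + 1/1*3/5, 0/1 + 1/1*4/5) = [3/5, 4/5) <- contains code 171/250
  'e': [0/1 + 1/1*4/5, 0/1 + 1/1*1/1) = [4/5, 1/1)
  emit 'b', narrow to [3/5, 4/5)
Step 2: interval [3/5, 4/5), width = 4/5 - 3/5 = 1/5
  'f': [3/5 + 1/5*0/1, 3/5 + 1/5*3/5) = [3/5, 18/25) <- contains code 171/250
  'b': [3/5 + 1/5*3/5, 3/5 + 1/5*4/5) = [18/25, 19/25)
  'e': [3/5 + 1/5*4/5, 3/5 + 1/5*1/1) = [19/25, 4/5)
  emit 'f', narrow to [3/5, 18/25)
Step 3: interval [3/5, 18/25), width = 18/25 - 3/5 = 3/25
  'f': [3/5 + 3/25*0/1, 3/5 + 3/25*3/5) = [3/5, 84/125)
  'b': [3/5 + 3/25*3/5, 3/5 + 3/25*4/5) = [84/125, 87/125) <- contains code 171/250
  'e': [3/5 + 3/25*4/5, 3/5 + 3/25*1/1) = [87/125, 18/25)
  emit 'b', narrow to [84/125, 87/125)

Answer: bfb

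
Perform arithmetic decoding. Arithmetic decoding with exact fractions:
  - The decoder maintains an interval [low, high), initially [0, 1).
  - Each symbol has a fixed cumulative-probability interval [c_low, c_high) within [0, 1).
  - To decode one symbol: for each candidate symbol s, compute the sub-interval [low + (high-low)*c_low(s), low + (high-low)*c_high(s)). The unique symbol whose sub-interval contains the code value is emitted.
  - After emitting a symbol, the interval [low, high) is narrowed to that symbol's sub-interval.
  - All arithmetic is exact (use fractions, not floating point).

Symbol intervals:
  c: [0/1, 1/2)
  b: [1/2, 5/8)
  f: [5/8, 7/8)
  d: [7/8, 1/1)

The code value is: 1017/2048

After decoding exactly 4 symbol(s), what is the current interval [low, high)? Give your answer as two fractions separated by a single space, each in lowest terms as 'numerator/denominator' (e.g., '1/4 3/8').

Answer: 127/256 509/1024

Derivation:
Step 1: interval [0/1, 1/1), width = 1/1 - 0/1 = 1/1
  'c': [0/1 + 1/1*0/1, 0/1 + 1/1*1/2) = [0/1, 1/2) <- contains code 1017/2048
  'b': [0/1 + 1/1*1/2, 0/1 + 1/1*5/8) = [1/2, 5/8)
  'f': [0/1 + 1/1*5/8, 0/1 + 1/1*7/8) = [5/8, 7/8)
  'd': [0/1 + 1/1*7/8, 0/1 + 1/1*1/1) = [7/8, 1/1)
  emit 'c', narrow to [0/1, 1/2)
Step 2: interval [0/1, 1/2), width = 1/2 - 0/1 = 1/2
  'c': [0/1 + 1/2*0/1, 0/1 + 1/2*1/2) = [0/1, 1/4)
  'b': [0/1 + 1/2*1/2, 0/1 + 1/2*5/8) = [1/4, 5/16)
  'f': [0/1 + 1/2*5/8, 0/1 + 1/2*7/8) = [5/16, 7/16)
  'd': [0/1 + 1/2*7/8, 0/1 + 1/2*1/1) = [7/16, 1/2) <- contains code 1017/2048
  emit 'd', narrow to [7/16, 1/2)
Step 3: interval [7/16, 1/2), width = 1/2 - 7/16 = 1/16
  'c': [7/16 + 1/16*0/1, 7/16 + 1/16*1/2) = [7/16, 15/32)
  'b': [7/16 + 1/16*1/2, 7/16 + 1/16*5/8) = [15/32, 61/128)
  'f': [7/16 + 1/16*5/8, 7/16 + 1/16*7/8) = [61/128, 63/128)
  'd': [7/16 + 1/16*7/8, 7/16 + 1/16*1/1) = [63/128, 1/2) <- contains code 1017/2048
  emit 'd', narrow to [63/128, 1/2)
Step 4: interval [63/128, 1/2), width = 1/2 - 63/128 = 1/128
  'c': [63/128 + 1/128*0/1, 63/128 + 1/128*1/2) = [63/128, 127/256)
  'b': [63/128 + 1/128*1/2, 63/128 + 1/128*5/8) = [127/256, 509/1024) <- contains code 1017/2048
  'f': [63/128 + 1/128*5/8, 63/128 + 1/128*7/8) = [509/1024, 511/1024)
  'd': [63/128 + 1/128*7/8, 63/128 + 1/128*1/1) = [511/1024, 1/2)
  emit 'b', narrow to [127/256, 509/1024)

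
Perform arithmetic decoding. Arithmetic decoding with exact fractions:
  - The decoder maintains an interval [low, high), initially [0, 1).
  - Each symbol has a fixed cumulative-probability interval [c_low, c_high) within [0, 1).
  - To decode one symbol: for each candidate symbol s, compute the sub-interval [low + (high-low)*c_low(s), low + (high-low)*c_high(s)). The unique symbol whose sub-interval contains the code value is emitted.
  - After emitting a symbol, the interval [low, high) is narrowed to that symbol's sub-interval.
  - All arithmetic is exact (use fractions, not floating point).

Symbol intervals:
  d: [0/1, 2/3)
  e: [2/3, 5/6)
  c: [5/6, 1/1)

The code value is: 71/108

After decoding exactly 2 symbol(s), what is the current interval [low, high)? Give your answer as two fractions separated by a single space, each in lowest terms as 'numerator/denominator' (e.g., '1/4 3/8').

Answer: 5/9 2/3

Derivation:
Step 1: interval [0/1, 1/1), width = 1/1 - 0/1 = 1/1
  'd': [0/1 + 1/1*0/1, 0/1 + 1/1*2/3) = [0/1, 2/3) <- contains code 71/108
  'e': [0/1 + 1/1*2/3, 0/1 + 1/1*5/6) = [2/3, 5/6)
  'c': [0/1 + 1/1*5/6, 0/1 + 1/1*1/1) = [5/6, 1/1)
  emit 'd', narrow to [0/1, 2/3)
Step 2: interval [0/1, 2/3), width = 2/3 - 0/1 = 2/3
  'd': [0/1 + 2/3*0/1, 0/1 + 2/3*2/3) = [0/1, 4/9)
  'e': [0/1 + 2/3*2/3, 0/1 + 2/3*5/6) = [4/9, 5/9)
  'c': [0/1 + 2/3*5/6, 0/1 + 2/3*1/1) = [5/9, 2/3) <- contains code 71/108
  emit 'c', narrow to [5/9, 2/3)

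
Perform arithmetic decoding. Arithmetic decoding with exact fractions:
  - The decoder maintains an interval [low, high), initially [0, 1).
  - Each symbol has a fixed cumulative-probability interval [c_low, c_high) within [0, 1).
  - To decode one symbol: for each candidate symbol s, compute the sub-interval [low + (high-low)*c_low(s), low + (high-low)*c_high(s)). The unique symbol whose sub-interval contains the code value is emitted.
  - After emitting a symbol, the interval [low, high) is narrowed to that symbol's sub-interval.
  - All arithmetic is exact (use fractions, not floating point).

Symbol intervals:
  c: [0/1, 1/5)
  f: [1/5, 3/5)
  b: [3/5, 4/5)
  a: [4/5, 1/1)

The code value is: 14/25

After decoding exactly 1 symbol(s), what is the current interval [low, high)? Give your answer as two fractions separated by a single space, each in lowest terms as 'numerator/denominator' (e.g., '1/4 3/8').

Step 1: interval [0/1, 1/1), width = 1/1 - 0/1 = 1/1
  'c': [0/1 + 1/1*0/1, 0/1 + 1/1*1/5) = [0/1, 1/5)
  'f': [0/1 + 1/1*1/5, 0/1 + 1/1*3/5) = [1/5, 3/5) <- contains code 14/25
  'b': [0/1 + 1/1*3/5, 0/1 + 1/1*4/5) = [3/5, 4/5)
  'a': [0/1 + 1/1*4/5, 0/1 + 1/1*1/1) = [4/5, 1/1)
  emit 'f', narrow to [1/5, 3/5)

Answer: 1/5 3/5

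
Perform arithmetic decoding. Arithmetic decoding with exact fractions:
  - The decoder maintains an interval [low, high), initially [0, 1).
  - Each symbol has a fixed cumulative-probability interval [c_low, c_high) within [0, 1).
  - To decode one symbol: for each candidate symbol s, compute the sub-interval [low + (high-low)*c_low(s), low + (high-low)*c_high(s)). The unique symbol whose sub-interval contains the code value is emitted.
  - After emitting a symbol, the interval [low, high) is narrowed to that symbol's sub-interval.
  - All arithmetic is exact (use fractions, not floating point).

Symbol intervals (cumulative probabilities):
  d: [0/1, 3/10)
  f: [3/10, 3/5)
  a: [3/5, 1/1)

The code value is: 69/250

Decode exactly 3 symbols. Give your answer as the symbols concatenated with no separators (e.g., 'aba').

Step 1: interval [0/1, 1/1), width = 1/1 - 0/1 = 1/1
  'd': [0/1 + 1/1*0/1, 0/1 + 1/1*3/10) = [0/1, 3/10) <- contains code 69/250
  'f': [0/1 + 1/1*3/10, 0/1 + 1/1*3/5) = [3/10, 3/5)
  'a': [0/1 + 1/1*3/5, 0/1 + 1/1*1/1) = [3/5, 1/1)
  emit 'd', narrow to [0/1, 3/10)
Step 2: interval [0/1, 3/10), width = 3/10 - 0/1 = 3/10
  'd': [0/1 + 3/10*0/1, 0/1 + 3/10*3/10) = [0/1, 9/100)
  'f': [0/1 + 3/10*3/10, 0/1 + 3/10*3/5) = [9/100, 9/50)
  'a': [0/1 + 3/10*3/5, 0/1 + 3/10*1/1) = [9/50, 3/10) <- contains code 69/250
  emit 'a', narrow to [9/50, 3/10)
Step 3: interval [9/50, 3/10), width = 3/10 - 9/50 = 3/25
  'd': [9/50 + 3/25*0/1, 9/50 + 3/25*3/10) = [9/50, 27/125)
  'f': [9/50 + 3/25*3/10, 9/50 + 3/25*3/5) = [27/125, 63/250)
  'a': [9/50 + 3/25*3/5, 9/50 + 3/25*1/1) = [63/250, 3/10) <- contains code 69/250
  emit 'a', narrow to [63/250, 3/10)

Answer: daa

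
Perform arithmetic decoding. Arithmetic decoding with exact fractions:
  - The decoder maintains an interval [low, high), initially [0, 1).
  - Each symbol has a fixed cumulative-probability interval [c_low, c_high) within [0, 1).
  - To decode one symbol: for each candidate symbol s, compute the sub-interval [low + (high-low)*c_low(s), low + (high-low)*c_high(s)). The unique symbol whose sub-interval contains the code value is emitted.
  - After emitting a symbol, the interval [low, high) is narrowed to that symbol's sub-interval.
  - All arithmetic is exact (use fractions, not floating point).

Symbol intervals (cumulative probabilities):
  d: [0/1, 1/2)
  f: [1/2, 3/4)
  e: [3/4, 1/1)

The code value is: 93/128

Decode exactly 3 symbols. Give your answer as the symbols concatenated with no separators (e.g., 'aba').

Answer: fef

Derivation:
Step 1: interval [0/1, 1/1), width = 1/1 - 0/1 = 1/1
  'd': [0/1 + 1/1*0/1, 0/1 + 1/1*1/2) = [0/1, 1/2)
  'f': [0/1 + 1/1*1/2, 0/1 + 1/1*3/4) = [1/2, 3/4) <- contains code 93/128
  'e': [0/1 + 1/1*3/4, 0/1 + 1/1*1/1) = [3/4, 1/1)
  emit 'f', narrow to [1/2, 3/4)
Step 2: interval [1/2, 3/4), width = 3/4 - 1/2 = 1/4
  'd': [1/2 + 1/4*0/1, 1/2 + 1/4*1/2) = [1/2, 5/8)
  'f': [1/2 + 1/4*1/2, 1/2 + 1/4*3/4) = [5/8, 11/16)
  'e': [1/2 + 1/4*3/4, 1/2 + 1/4*1/1) = [11/16, 3/4) <- contains code 93/128
  emit 'e', narrow to [11/16, 3/4)
Step 3: interval [11/16, 3/4), width = 3/4 - 11/16 = 1/16
  'd': [11/16 + 1/16*0/1, 11/16 + 1/16*1/2) = [11/16, 23/32)
  'f': [11/16 + 1/16*1/2, 11/16 + 1/16*3/4) = [23/32, 47/64) <- contains code 93/128
  'e': [11/16 + 1/16*3/4, 11/16 + 1/16*1/1) = [47/64, 3/4)
  emit 'f', narrow to [23/32, 47/64)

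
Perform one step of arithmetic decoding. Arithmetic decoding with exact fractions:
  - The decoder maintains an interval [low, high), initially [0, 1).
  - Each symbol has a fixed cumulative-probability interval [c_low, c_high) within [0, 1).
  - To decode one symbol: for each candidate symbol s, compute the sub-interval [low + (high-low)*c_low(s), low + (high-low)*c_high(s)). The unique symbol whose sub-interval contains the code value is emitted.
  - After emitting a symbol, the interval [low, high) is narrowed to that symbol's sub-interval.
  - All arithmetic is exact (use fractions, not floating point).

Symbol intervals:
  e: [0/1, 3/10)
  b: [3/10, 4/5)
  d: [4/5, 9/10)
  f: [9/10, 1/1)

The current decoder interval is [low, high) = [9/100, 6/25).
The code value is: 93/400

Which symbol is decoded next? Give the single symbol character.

Interval width = high − low = 6/25 − 9/100 = 3/20
Scaled code = (code − low) / width = (93/400 − 9/100) / 3/20 = 19/20
  e: [0/1, 3/10) 
  b: [3/10, 4/5) 
  d: [4/5, 9/10) 
  f: [9/10, 1/1) ← scaled code falls here ✓

Answer: f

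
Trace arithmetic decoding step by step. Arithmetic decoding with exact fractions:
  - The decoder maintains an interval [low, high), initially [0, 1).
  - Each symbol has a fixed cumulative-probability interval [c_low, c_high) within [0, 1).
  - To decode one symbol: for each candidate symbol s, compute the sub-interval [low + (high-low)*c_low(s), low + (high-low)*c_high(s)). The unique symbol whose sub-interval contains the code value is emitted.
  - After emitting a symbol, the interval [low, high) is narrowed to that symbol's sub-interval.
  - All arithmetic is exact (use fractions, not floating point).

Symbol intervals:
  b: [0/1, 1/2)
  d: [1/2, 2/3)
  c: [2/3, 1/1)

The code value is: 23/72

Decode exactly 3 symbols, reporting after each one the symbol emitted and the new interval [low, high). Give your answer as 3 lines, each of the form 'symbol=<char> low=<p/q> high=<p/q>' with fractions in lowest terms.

Step 1: interval [0/1, 1/1), width = 1/1 - 0/1 = 1/1
  'b': [0/1 + 1/1*0/1, 0/1 + 1/1*1/2) = [0/1, 1/2) <- contains code 23/72
  'd': [0/1 + 1/1*1/2, 0/1 + 1/1*2/3) = [1/2, 2/3)
  'c': [0/1 + 1/1*2/3, 0/1 + 1/1*1/1) = [2/3, 1/1)
  emit 'b', narrow to [0/1, 1/2)
Step 2: interval [0/1, 1/2), width = 1/2 - 0/1 = 1/2
  'b': [0/1 + 1/2*0/1, 0/1 + 1/2*1/2) = [0/1, 1/4)
  'd': [0/1 + 1/2*1/2, 0/1 + 1/2*2/3) = [1/4, 1/3) <- contains code 23/72
  'c': [0/1 + 1/2*2/3, 0/1 + 1/2*1/1) = [1/3, 1/2)
  emit 'd', narrow to [1/4, 1/3)
Step 3: interval [1/4, 1/3), width = 1/3 - 1/4 = 1/12
  'b': [1/4 + 1/12*0/1, 1/4 + 1/12*1/2) = [1/4, 7/24)
  'd': [1/4 + 1/12*1/2, 1/4 + 1/12*2/3) = [7/24, 11/36)
  'c': [1/4 + 1/12*2/3, 1/4 + 1/12*1/1) = [11/36, 1/3) <- contains code 23/72
  emit 'c', narrow to [11/36, 1/3)

Answer: symbol=b low=0/1 high=1/2
symbol=d low=1/4 high=1/3
symbol=c low=11/36 high=1/3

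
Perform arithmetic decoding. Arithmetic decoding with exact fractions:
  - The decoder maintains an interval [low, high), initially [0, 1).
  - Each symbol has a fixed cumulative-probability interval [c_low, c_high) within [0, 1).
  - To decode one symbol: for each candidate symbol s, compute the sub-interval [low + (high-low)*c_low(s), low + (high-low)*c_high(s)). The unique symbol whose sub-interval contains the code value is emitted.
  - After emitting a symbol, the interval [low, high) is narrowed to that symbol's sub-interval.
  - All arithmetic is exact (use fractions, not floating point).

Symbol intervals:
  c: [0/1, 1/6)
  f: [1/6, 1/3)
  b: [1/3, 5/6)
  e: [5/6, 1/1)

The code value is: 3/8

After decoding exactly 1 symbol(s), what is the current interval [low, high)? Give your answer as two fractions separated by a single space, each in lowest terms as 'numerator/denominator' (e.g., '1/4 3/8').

Answer: 1/3 5/6

Derivation:
Step 1: interval [0/1, 1/1), width = 1/1 - 0/1 = 1/1
  'c': [0/1 + 1/1*0/1, 0/1 + 1/1*1/6) = [0/1, 1/6)
  'f': [0/1 + 1/1*1/6, 0/1 + 1/1*1/3) = [1/6, 1/3)
  'b': [0/1 + 1/1*1/3, 0/1 + 1/1*5/6) = [1/3, 5/6) <- contains code 3/8
  'e': [0/1 + 1/1*5/6, 0/1 + 1/1*1/1) = [5/6, 1/1)
  emit 'b', narrow to [1/3, 5/6)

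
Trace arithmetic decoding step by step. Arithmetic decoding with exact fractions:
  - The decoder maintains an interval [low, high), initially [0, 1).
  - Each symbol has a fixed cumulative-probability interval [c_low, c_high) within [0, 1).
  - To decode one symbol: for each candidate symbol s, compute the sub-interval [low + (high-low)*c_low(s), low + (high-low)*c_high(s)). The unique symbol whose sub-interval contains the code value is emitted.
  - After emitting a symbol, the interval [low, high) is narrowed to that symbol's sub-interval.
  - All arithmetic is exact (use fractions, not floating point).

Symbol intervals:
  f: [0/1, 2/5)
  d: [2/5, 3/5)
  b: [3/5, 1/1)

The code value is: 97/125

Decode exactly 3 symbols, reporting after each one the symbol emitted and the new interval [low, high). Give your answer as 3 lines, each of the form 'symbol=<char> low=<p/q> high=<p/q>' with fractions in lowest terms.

Answer: symbol=b low=3/5 high=1/1
symbol=d low=19/25 high=21/25
symbol=f low=19/25 high=99/125

Derivation:
Step 1: interval [0/1, 1/1), width = 1/1 - 0/1 = 1/1
  'f': [0/1 + 1/1*0/1, 0/1 + 1/1*2/5) = [0/1, 2/5)
  'd': [0/1 + 1/1*2/5, 0/1 + 1/1*3/5) = [2/5, 3/5)
  'b': [0/1 + 1/1*3/5, 0/1 + 1/1*1/1) = [3/5, 1/1) <- contains code 97/125
  emit 'b', narrow to [3/5, 1/1)
Step 2: interval [3/5, 1/1), width = 1/1 - 3/5 = 2/5
  'f': [3/5 + 2/5*0/1, 3/5 + 2/5*2/5) = [3/5, 19/25)
  'd': [3/5 + 2/5*2/5, 3/5 + 2/5*3/5) = [19/25, 21/25) <- contains code 97/125
  'b': [3/5 + 2/5*3/5, 3/5 + 2/5*1/1) = [21/25, 1/1)
  emit 'd', narrow to [19/25, 21/25)
Step 3: interval [19/25, 21/25), width = 21/25 - 19/25 = 2/25
  'f': [19/25 + 2/25*0/1, 19/25 + 2/25*2/5) = [19/25, 99/125) <- contains code 97/125
  'd': [19/25 + 2/25*2/5, 19/25 + 2/25*3/5) = [99/125, 101/125)
  'b': [19/25 + 2/25*3/5, 19/25 + 2/25*1/1) = [101/125, 21/25)
  emit 'f', narrow to [19/25, 99/125)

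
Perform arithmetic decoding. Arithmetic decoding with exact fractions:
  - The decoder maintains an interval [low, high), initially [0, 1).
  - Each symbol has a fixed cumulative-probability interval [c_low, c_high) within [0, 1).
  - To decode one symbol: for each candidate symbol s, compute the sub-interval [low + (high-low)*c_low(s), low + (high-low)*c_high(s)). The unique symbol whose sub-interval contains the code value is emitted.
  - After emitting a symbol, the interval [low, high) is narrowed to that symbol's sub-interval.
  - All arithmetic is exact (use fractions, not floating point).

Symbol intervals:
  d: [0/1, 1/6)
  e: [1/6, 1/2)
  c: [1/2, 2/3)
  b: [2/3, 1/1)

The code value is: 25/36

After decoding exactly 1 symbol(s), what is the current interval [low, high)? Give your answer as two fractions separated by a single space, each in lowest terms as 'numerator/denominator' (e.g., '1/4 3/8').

Answer: 2/3 1/1

Derivation:
Step 1: interval [0/1, 1/1), width = 1/1 - 0/1 = 1/1
  'd': [0/1 + 1/1*0/1, 0/1 + 1/1*1/6) = [0/1, 1/6)
  'e': [0/1 + 1/1*1/6, 0/1 + 1/1*1/2) = [1/6, 1/2)
  'c': [0/1 + 1/1*1/2, 0/1 + 1/1*2/3) = [1/2, 2/3)
  'b': [0/1 + 1/1*2/3, 0/1 + 1/1*1/1) = [2/3, 1/1) <- contains code 25/36
  emit 'b', narrow to [2/3, 1/1)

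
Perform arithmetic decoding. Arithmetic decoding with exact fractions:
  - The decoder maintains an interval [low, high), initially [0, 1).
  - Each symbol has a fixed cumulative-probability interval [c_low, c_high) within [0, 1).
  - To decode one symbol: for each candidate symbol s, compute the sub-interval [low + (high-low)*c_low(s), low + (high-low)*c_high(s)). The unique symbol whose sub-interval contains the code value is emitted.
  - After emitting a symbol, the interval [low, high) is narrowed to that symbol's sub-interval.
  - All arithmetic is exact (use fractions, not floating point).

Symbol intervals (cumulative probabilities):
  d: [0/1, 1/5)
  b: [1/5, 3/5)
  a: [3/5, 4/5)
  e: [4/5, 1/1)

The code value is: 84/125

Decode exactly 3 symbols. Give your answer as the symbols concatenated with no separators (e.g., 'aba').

Answer: abb

Derivation:
Step 1: interval [0/1, 1/1), width = 1/1 - 0/1 = 1/1
  'd': [0/1 + 1/1*0/1, 0/1 + 1/1*1/5) = [0/1, 1/5)
  'b': [0/1 + 1/1*1/5, 0/1 + 1/1*3/5) = [1/5, 3/5)
  'a': [0/1 + 1/1*3/5, 0/1 + 1/1*4/5) = [3/5, 4/5) <- contains code 84/125
  'e': [0/1 + 1/1*4/5, 0/1 + 1/1*1/1) = [4/5, 1/1)
  emit 'a', narrow to [3/5, 4/5)
Step 2: interval [3/5, 4/5), width = 4/5 - 3/5 = 1/5
  'd': [3/5 + 1/5*0/1, 3/5 + 1/5*1/5) = [3/5, 16/25)
  'b': [3/5 + 1/5*1/5, 3/5 + 1/5*3/5) = [16/25, 18/25) <- contains code 84/125
  'a': [3/5 + 1/5*3/5, 3/5 + 1/5*4/5) = [18/25, 19/25)
  'e': [3/5 + 1/5*4/5, 3/5 + 1/5*1/1) = [19/25, 4/5)
  emit 'b', narrow to [16/25, 18/25)
Step 3: interval [16/25, 18/25), width = 18/25 - 16/25 = 2/25
  'd': [16/25 + 2/25*0/1, 16/25 + 2/25*1/5) = [16/25, 82/125)
  'b': [16/25 + 2/25*1/5, 16/25 + 2/25*3/5) = [82/125, 86/125) <- contains code 84/125
  'a': [16/25 + 2/25*3/5, 16/25 + 2/25*4/5) = [86/125, 88/125)
  'e': [16/25 + 2/25*4/5, 16/25 + 2/25*1/1) = [88/125, 18/25)
  emit 'b', narrow to [82/125, 86/125)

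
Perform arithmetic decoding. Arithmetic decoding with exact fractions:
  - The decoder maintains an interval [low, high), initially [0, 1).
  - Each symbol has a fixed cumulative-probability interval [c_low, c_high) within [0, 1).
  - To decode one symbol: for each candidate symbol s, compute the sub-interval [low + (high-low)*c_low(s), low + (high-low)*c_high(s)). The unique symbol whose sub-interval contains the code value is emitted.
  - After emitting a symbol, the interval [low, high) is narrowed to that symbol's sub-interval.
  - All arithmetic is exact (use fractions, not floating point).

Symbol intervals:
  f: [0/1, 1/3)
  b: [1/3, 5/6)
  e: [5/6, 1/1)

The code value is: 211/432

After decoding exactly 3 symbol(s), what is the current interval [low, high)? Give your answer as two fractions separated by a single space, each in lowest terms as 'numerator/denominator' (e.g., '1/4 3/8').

Answer: 17/36 1/2

Derivation:
Step 1: interval [0/1, 1/1), width = 1/1 - 0/1 = 1/1
  'f': [0/1 + 1/1*0/1, 0/1 + 1/1*1/3) = [0/1, 1/3)
  'b': [0/1 + 1/1*1/3, 0/1 + 1/1*5/6) = [1/3, 5/6) <- contains code 211/432
  'e': [0/1 + 1/1*5/6, 0/1 + 1/1*1/1) = [5/6, 1/1)
  emit 'b', narrow to [1/3, 5/6)
Step 2: interval [1/3, 5/6), width = 5/6 - 1/3 = 1/2
  'f': [1/3 + 1/2*0/1, 1/3 + 1/2*1/3) = [1/3, 1/2) <- contains code 211/432
  'b': [1/3 + 1/2*1/3, 1/3 + 1/2*5/6) = [1/2, 3/4)
  'e': [1/3 + 1/2*5/6, 1/3 + 1/2*1/1) = [3/4, 5/6)
  emit 'f', narrow to [1/3, 1/2)
Step 3: interval [1/3, 1/2), width = 1/2 - 1/3 = 1/6
  'f': [1/3 + 1/6*0/1, 1/3 + 1/6*1/3) = [1/3, 7/18)
  'b': [1/3 + 1/6*1/3, 1/3 + 1/6*5/6) = [7/18, 17/36)
  'e': [1/3 + 1/6*5/6, 1/3 + 1/6*1/1) = [17/36, 1/2) <- contains code 211/432
  emit 'e', narrow to [17/36, 1/2)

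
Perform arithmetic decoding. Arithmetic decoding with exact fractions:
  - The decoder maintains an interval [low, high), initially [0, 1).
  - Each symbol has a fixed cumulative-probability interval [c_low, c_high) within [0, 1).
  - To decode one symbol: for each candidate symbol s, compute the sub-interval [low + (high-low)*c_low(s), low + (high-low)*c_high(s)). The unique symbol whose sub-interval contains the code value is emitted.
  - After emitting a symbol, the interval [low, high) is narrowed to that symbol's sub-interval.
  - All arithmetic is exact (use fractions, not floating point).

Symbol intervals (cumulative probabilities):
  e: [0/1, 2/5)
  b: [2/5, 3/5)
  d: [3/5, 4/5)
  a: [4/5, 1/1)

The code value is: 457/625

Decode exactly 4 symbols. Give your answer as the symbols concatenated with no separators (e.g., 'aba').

Step 1: interval [0/1, 1/1), width = 1/1 - 0/1 = 1/1
  'e': [0/1 + 1/1*0/1, 0/1 + 1/1*2/5) = [0/1, 2/5)
  'b': [0/1 + 1/1*2/5, 0/1 + 1/1*3/5) = [2/5, 3/5)
  'd': [0/1 + 1/1*3/5, 0/1 + 1/1*4/5) = [3/5, 4/5) <- contains code 457/625
  'a': [0/1 + 1/1*4/5, 0/1 + 1/1*1/1) = [4/5, 1/1)
  emit 'd', narrow to [3/5, 4/5)
Step 2: interval [3/5, 4/5), width = 4/5 - 3/5 = 1/5
  'e': [3/5 + 1/5*0/1, 3/5 + 1/5*2/5) = [3/5, 17/25)
  'b': [3/5 + 1/5*2/5, 3/5 + 1/5*3/5) = [17/25, 18/25)
  'd': [3/5 + 1/5*3/5, 3/5 + 1/5*4/5) = [18/25, 19/25) <- contains code 457/625
  'a': [3/5 + 1/5*4/5, 3/5 + 1/5*1/1) = [19/25, 4/5)
  emit 'd', narrow to [18/25, 19/25)
Step 3: interval [18/25, 19/25), width = 19/25 - 18/25 = 1/25
  'e': [18/25 + 1/25*0/1, 18/25 + 1/25*2/5) = [18/25, 92/125) <- contains code 457/625
  'b': [18/25 + 1/25*2/5, 18/25 + 1/25*3/5) = [92/125, 93/125)
  'd': [18/25 + 1/25*3/5, 18/25 + 1/25*4/5) = [93/125, 94/125)
  'a': [18/25 + 1/25*4/5, 18/25 + 1/25*1/1) = [94/125, 19/25)
  emit 'e', narrow to [18/25, 92/125)
Step 4: interval [18/25, 92/125), width = 92/125 - 18/25 = 2/125
  'e': [18/25 + 2/125*0/1, 18/25 + 2/125*2/5) = [18/25, 454/625)
  'b': [18/25 + 2/125*2/5, 18/25 + 2/125*3/5) = [454/625, 456/625)
  'd': [18/25 + 2/125*3/5, 18/25 + 2/125*4/5) = [456/625, 458/625) <- contains code 457/625
  'a': [18/25 + 2/125*4/5, 18/25 + 2/125*1/1) = [458/625, 92/125)
  emit 'd', narrow to [456/625, 458/625)

Answer: dded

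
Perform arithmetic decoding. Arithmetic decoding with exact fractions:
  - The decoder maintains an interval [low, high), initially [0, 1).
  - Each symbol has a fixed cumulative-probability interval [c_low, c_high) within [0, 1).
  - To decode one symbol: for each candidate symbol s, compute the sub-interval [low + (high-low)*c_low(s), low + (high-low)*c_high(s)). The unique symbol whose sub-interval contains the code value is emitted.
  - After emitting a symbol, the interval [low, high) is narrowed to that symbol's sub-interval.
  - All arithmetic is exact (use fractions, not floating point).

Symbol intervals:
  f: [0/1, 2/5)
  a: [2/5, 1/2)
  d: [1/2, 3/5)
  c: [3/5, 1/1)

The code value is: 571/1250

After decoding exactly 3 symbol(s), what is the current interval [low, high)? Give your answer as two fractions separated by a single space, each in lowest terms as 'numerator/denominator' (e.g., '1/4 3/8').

Step 1: interval [0/1, 1/1), width = 1/1 - 0/1 = 1/1
  'f': [0/1 + 1/1*0/1, 0/1 + 1/1*2/5) = [0/1, 2/5)
  'a': [0/1 + 1/1*2/5, 0/1 + 1/1*1/2) = [2/5, 1/2) <- contains code 571/1250
  'd': [0/1 + 1/1*1/2, 0/1 + 1/1*3/5) = [1/2, 3/5)
  'c': [0/1 + 1/1*3/5, 0/1 + 1/1*1/1) = [3/5, 1/1)
  emit 'a', narrow to [2/5, 1/2)
Step 2: interval [2/5, 1/2), width = 1/2 - 2/5 = 1/10
  'f': [2/5 + 1/10*0/1, 2/5 + 1/10*2/5) = [2/5, 11/25)
  'a': [2/5 + 1/10*2/5, 2/5 + 1/10*1/2) = [11/25, 9/20)
  'd': [2/5 + 1/10*1/2, 2/5 + 1/10*3/5) = [9/20, 23/50) <- contains code 571/1250
  'c': [2/5 + 1/10*3/5, 2/5 + 1/10*1/1) = [23/50, 1/2)
  emit 'd', narrow to [9/20, 23/50)
Step 3: interval [9/20, 23/50), width = 23/50 - 9/20 = 1/100
  'f': [9/20 + 1/100*0/1, 9/20 + 1/100*2/5) = [9/20, 227/500)
  'a': [9/20 + 1/100*2/5, 9/20 + 1/100*1/2) = [227/500, 91/200)
  'd': [9/20 + 1/100*1/2, 9/20 + 1/100*3/5) = [91/200, 57/125)
  'c': [9/20 + 1/100*3/5, 9/20 + 1/100*1/1) = [57/125, 23/50) <- contains code 571/1250
  emit 'c', narrow to [57/125, 23/50)

Answer: 57/125 23/50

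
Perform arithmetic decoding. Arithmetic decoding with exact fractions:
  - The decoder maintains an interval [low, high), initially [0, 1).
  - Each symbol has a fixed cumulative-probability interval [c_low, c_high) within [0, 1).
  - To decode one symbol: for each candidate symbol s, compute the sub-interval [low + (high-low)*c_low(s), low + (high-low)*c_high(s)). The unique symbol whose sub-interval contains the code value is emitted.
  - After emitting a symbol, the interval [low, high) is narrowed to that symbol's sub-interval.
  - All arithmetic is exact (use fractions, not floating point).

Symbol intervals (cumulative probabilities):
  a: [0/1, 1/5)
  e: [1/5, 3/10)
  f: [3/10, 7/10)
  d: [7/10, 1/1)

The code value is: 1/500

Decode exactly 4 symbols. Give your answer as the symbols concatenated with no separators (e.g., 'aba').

Step 1: interval [0/1, 1/1), width = 1/1 - 0/1 = 1/1
  'a': [0/1 + 1/1*0/1, 0/1 + 1/1*1/5) = [0/1, 1/5) <- contains code 1/500
  'e': [0/1 + 1/1*1/5, 0/1 + 1/1*3/10) = [1/5, 3/10)
  'f': [0/1 + 1/1*3/10, 0/1 + 1/1*7/10) = [3/10, 7/10)
  'd': [0/1 + 1/1*7/10, 0/1 + 1/1*1/1) = [7/10, 1/1)
  emit 'a', narrow to [0/1, 1/5)
Step 2: interval [0/1, 1/5), width = 1/5 - 0/1 = 1/5
  'a': [0/1 + 1/5*0/1, 0/1 + 1/5*1/5) = [0/1, 1/25) <- contains code 1/500
  'e': [0/1 + 1/5*1/5, 0/1 + 1/5*3/10) = [1/25, 3/50)
  'f': [0/1 + 1/5*3/10, 0/1 + 1/5*7/10) = [3/50, 7/50)
  'd': [0/1 + 1/5*7/10, 0/1 + 1/5*1/1) = [7/50, 1/5)
  emit 'a', narrow to [0/1, 1/25)
Step 3: interval [0/1, 1/25), width = 1/25 - 0/1 = 1/25
  'a': [0/1 + 1/25*0/1, 0/1 + 1/25*1/5) = [0/1, 1/125) <- contains code 1/500
  'e': [0/1 + 1/25*1/5, 0/1 + 1/25*3/10) = [1/125, 3/250)
  'f': [0/1 + 1/25*3/10, 0/1 + 1/25*7/10) = [3/250, 7/250)
  'd': [0/1 + 1/25*7/10, 0/1 + 1/25*1/1) = [7/250, 1/25)
  emit 'a', narrow to [0/1, 1/125)
Step 4: interval [0/1, 1/125), width = 1/125 - 0/1 = 1/125
  'a': [0/1 + 1/125*0/1, 0/1 + 1/125*1/5) = [0/1, 1/625)
  'e': [0/1 + 1/125*1/5, 0/1 + 1/125*3/10) = [1/625, 3/1250) <- contains code 1/500
  'f': [0/1 + 1/125*3/10, 0/1 + 1/125*7/10) = [3/1250, 7/1250)
  'd': [0/1 + 1/125*7/10, 0/1 + 1/125*1/1) = [7/1250, 1/125)
  emit 'e', narrow to [1/625, 3/1250)

Answer: aaae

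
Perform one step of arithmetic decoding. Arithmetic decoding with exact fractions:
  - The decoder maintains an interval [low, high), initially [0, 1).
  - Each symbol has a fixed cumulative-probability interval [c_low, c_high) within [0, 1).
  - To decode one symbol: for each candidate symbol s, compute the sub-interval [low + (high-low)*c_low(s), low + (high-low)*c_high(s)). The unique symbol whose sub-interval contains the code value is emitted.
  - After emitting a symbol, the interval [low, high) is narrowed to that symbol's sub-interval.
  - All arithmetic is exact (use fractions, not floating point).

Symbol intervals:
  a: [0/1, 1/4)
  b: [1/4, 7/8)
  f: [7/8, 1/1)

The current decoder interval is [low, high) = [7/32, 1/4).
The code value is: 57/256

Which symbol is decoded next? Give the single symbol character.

Interval width = high − low = 1/4 − 7/32 = 1/32
Scaled code = (code − low) / width = (57/256 − 7/32) / 1/32 = 1/8
  a: [0/1, 1/4) ← scaled code falls here ✓
  b: [1/4, 7/8) 
  f: [7/8, 1/1) 

Answer: a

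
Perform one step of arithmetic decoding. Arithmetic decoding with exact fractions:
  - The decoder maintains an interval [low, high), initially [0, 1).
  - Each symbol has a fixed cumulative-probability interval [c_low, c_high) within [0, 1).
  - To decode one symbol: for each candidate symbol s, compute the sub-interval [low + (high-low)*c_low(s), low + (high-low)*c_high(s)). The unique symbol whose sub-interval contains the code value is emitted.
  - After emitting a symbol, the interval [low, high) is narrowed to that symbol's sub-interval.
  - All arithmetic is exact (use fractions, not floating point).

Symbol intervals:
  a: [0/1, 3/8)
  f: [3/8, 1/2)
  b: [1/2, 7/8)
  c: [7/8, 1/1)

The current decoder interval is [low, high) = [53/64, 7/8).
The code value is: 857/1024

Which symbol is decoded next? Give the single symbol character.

Answer: a

Derivation:
Interval width = high − low = 7/8 − 53/64 = 3/64
Scaled code = (code − low) / width = (857/1024 − 53/64) / 3/64 = 3/16
  a: [0/1, 3/8) ← scaled code falls here ✓
  f: [3/8, 1/2) 
  b: [1/2, 7/8) 
  c: [7/8, 1/1) 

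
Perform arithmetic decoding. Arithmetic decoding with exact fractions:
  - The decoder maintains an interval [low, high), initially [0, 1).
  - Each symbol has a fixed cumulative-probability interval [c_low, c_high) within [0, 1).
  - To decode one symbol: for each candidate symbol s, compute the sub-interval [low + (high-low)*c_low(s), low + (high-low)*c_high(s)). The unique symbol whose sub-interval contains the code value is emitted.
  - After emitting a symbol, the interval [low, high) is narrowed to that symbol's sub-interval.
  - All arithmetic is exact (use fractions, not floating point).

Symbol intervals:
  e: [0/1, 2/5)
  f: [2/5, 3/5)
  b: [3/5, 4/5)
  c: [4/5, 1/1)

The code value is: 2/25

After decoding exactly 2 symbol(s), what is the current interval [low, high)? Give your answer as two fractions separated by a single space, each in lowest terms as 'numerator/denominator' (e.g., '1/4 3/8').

Step 1: interval [0/1, 1/1), width = 1/1 - 0/1 = 1/1
  'e': [0/1 + 1/1*0/1, 0/1 + 1/1*2/5) = [0/1, 2/5) <- contains code 2/25
  'f': [0/1 + 1/1*2/5, 0/1 + 1/1*3/5) = [2/5, 3/5)
  'b': [0/1 + 1/1*3/5, 0/1 + 1/1*4/5) = [3/5, 4/5)
  'c': [0/1 + 1/1*4/5, 0/1 + 1/1*1/1) = [4/5, 1/1)
  emit 'e', narrow to [0/1, 2/5)
Step 2: interval [0/1, 2/5), width = 2/5 - 0/1 = 2/5
  'e': [0/1 + 2/5*0/1, 0/1 + 2/5*2/5) = [0/1, 4/25) <- contains code 2/25
  'f': [0/1 + 2/5*2/5, 0/1 + 2/5*3/5) = [4/25, 6/25)
  'b': [0/1 + 2/5*3/5, 0/1 + 2/5*4/5) = [6/25, 8/25)
  'c': [0/1 + 2/5*4/5, 0/1 + 2/5*1/1) = [8/25, 2/5)
  emit 'e', narrow to [0/1, 4/25)

Answer: 0/1 4/25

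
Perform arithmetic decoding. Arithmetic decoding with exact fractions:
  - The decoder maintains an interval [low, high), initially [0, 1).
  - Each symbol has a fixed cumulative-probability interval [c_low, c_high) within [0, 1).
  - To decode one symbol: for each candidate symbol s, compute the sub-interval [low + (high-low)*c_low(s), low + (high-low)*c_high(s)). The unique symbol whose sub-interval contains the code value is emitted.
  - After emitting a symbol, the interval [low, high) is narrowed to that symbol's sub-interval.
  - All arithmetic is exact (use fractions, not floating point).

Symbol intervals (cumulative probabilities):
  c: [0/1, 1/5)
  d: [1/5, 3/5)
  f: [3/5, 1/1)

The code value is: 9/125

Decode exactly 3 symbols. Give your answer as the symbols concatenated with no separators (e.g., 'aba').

Step 1: interval [0/1, 1/1), width = 1/1 - 0/1 = 1/1
  'c': [0/1 + 1/1*0/1, 0/1 + 1/1*1/5) = [0/1, 1/5) <- contains code 9/125
  'd': [0/1 + 1/1*1/5, 0/1 + 1/1*3/5) = [1/5, 3/5)
  'f': [0/1 + 1/1*3/5, 0/1 + 1/1*1/1) = [3/5, 1/1)
  emit 'c', narrow to [0/1, 1/5)
Step 2: interval [0/1, 1/5), width = 1/5 - 0/1 = 1/5
  'c': [0/1 + 1/5*0/1, 0/1 + 1/5*1/5) = [0/1, 1/25)
  'd': [0/1 + 1/5*1/5, 0/1 + 1/5*3/5) = [1/25, 3/25) <- contains code 9/125
  'f': [0/1 + 1/5*3/5, 0/1 + 1/5*1/1) = [3/25, 1/5)
  emit 'd', narrow to [1/25, 3/25)
Step 3: interval [1/25, 3/25), width = 3/25 - 1/25 = 2/25
  'c': [1/25 + 2/25*0/1, 1/25 + 2/25*1/5) = [1/25, 7/125)
  'd': [1/25 + 2/25*1/5, 1/25 + 2/25*3/5) = [7/125, 11/125) <- contains code 9/125
  'f': [1/25 + 2/25*3/5, 1/25 + 2/25*1/1) = [11/125, 3/25)
  emit 'd', narrow to [7/125, 11/125)

Answer: cdd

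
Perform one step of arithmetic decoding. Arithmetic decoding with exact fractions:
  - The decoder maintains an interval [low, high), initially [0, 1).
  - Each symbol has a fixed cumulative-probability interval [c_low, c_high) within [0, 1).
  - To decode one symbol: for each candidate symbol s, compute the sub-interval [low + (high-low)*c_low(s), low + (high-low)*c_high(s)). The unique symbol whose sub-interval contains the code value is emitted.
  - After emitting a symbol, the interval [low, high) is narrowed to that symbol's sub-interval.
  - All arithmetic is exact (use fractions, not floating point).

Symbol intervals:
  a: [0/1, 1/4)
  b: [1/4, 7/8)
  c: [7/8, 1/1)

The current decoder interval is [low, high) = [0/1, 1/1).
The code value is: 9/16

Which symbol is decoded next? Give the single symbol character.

Interval width = high − low = 1/1 − 0/1 = 1/1
Scaled code = (code − low) / width = (9/16 − 0/1) / 1/1 = 9/16
  a: [0/1, 1/4) 
  b: [1/4, 7/8) ← scaled code falls here ✓
  c: [7/8, 1/1) 

Answer: b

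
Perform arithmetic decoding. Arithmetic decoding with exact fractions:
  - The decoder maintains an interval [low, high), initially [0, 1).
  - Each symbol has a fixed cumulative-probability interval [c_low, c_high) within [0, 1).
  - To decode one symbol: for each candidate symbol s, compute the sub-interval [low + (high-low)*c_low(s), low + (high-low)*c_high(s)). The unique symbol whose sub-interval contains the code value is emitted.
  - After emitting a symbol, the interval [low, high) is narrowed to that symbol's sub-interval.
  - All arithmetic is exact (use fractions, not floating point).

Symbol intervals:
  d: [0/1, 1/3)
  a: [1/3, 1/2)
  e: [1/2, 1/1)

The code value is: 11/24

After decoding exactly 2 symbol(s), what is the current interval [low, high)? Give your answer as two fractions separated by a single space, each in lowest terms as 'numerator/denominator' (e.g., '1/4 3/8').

Answer: 5/12 1/2

Derivation:
Step 1: interval [0/1, 1/1), width = 1/1 - 0/1 = 1/1
  'd': [0/1 + 1/1*0/1, 0/1 + 1/1*1/3) = [0/1, 1/3)
  'a': [0/1 + 1/1*1/3, 0/1 + 1/1*1/2) = [1/3, 1/2) <- contains code 11/24
  'e': [0/1 + 1/1*1/2, 0/1 + 1/1*1/1) = [1/2, 1/1)
  emit 'a', narrow to [1/3, 1/2)
Step 2: interval [1/3, 1/2), width = 1/2 - 1/3 = 1/6
  'd': [1/3 + 1/6*0/1, 1/3 + 1/6*1/3) = [1/3, 7/18)
  'a': [1/3 + 1/6*1/3, 1/3 + 1/6*1/2) = [7/18, 5/12)
  'e': [1/3 + 1/6*1/2, 1/3 + 1/6*1/1) = [5/12, 1/2) <- contains code 11/24
  emit 'e', narrow to [5/12, 1/2)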